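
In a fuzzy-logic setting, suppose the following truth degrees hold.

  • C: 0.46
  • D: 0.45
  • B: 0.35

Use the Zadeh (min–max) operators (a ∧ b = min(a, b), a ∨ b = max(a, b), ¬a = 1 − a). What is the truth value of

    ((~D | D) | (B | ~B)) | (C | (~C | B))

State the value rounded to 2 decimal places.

~D = 1 − 0.45 = 0.55
~D | D = max(a, b) on (0.55, 0.45) = 0.55
~B = 1 − 0.35 = 0.65
B | ~B = max(a, b) on (0.35, 0.65) = 0.65
(~D | D) | (B | ~B) = max(a, b) on (0.55, 0.65) = 0.65
~C = 1 − 0.46 = 0.54
~C | B = max(a, b) on (0.54, 0.35) = 0.54
C | (~C | B) = max(a, b) on (0.46, 0.54) = 0.54
((~D | D) | (B | ~B)) | (C | (~C | B)) = max(a, b) on (0.65, 0.54) = 0.65

0.65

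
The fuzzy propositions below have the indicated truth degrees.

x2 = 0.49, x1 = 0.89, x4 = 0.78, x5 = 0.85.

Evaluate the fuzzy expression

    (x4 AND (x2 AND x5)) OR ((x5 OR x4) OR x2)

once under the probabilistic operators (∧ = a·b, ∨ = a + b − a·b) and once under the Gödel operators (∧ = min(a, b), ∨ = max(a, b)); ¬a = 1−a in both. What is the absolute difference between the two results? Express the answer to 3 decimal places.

0.139

Under probabilistic:
  x2 AND x5 = a·b on (0.4900, 0.8500) = 0.4165
  x4 AND (x2 AND x5) = a·b on (0.7800, 0.4165) = 0.3249
  x5 OR x4 = a + b − a·b on (0.8500, 0.7800) = 0.9670
  (x5 OR x4) OR x2 = a + b − a·b on (0.9670, 0.4900) = 0.9832
  (x4 AND (x2 AND x5)) OR ((x5 OR x4) OR x2) = a + b − a·b on (0.3249, 0.9832) = 0.9886
  → value = 0.9886
Under Gödel:
  x2 AND x5 = min(a, b) on (0.49, 0.85) = 0.49
  x4 AND (x2 AND x5) = min(a, b) on (0.78, 0.49) = 0.49
  x5 OR x4 = max(a, b) on (0.85, 0.78) = 0.85
  (x5 OR x4) OR x2 = max(a, b) on (0.85, 0.49) = 0.85
  (x4 AND (x2 AND x5)) OR ((x5 OR x4) OR x2) = max(a, b) on (0.49, 0.85) = 0.85
  → value = 0.8500
|0.9886 − 0.8500| = 0.139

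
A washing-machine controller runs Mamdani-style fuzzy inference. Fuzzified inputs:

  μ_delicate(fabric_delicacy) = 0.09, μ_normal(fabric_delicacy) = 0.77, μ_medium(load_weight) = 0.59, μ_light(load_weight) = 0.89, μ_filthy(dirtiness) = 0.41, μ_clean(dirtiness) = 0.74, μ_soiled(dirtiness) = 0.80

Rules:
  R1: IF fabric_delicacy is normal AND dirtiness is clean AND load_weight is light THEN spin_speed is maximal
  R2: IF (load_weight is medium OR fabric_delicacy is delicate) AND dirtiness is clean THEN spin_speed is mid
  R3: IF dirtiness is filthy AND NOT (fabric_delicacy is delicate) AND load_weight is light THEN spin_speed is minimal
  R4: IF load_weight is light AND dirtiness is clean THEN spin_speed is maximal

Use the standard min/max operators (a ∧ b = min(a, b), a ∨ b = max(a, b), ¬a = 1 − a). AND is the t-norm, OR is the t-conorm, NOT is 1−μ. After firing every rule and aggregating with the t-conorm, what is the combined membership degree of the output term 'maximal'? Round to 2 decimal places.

R1: normal=0.77, clean=0.74, light=0.89; AND[min(a, b)] → w = 0.74
R2: (medium=0.59 OR delicate=0.09) = 0.59; AND[min(a, b)] with clean=0.74 → w = 0.59
R3: filthy=0.41, ¬delicate=1−0.09=0.91, light=0.89; AND[min(a, b)] → w = 0.41
R4: light=0.89, clean=0.74; AND[min(a, b)] → w = 0.74
Rules with consequent 'maximal': {R1, R4} → strengths 0.74, 0.74
Aggregate via t-conorm [max(a, b)]: 0.74

0.74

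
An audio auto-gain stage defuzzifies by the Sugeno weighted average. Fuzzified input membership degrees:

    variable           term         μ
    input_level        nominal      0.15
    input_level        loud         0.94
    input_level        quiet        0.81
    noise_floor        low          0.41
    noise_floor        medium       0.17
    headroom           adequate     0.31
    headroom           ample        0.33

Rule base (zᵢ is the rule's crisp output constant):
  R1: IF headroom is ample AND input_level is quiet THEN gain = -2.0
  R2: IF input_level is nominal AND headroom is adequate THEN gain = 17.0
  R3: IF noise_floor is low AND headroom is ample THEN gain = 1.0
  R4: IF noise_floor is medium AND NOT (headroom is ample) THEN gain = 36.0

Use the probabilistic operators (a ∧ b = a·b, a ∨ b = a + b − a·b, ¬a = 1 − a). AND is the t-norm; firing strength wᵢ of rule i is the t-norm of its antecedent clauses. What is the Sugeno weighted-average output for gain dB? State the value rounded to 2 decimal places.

R1 (z=-2.0): ample=0.33, quiet=0.81; AND[a·b] → w = 0.2673
R2 (z=17.0): nominal=0.15, adequate=0.31; AND[a·b] → w = 0.0465
R3 (z=1.0): low=0.41, ample=0.33; AND[a·b] → w = 0.1353
R4 (z=36.0): medium=0.17, ¬ample=1−0.33=0.67; AND[a·b] → w = 0.1139
Weighted average = (0.2673·-2.0 + 0.0465·17.0 + 0.1353·1.0 + 0.1139·36.0) / (0.2673 + 0.0465 + 0.1353 + 0.1139)
  = 4.4916 / 0.5630 = 7.98

7.98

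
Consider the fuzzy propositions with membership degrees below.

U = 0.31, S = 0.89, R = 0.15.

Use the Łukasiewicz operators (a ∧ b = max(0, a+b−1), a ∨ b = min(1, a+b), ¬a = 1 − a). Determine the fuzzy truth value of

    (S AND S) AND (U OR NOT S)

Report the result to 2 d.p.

0.20

S AND S = max(0, a+b−1) on (0.89, 0.89) = 0.78
NOT S = 1 − 0.89 = 0.11
U OR NOT S = min(1, a+b) on (0.31, 0.11) = 0.42
(S AND S) AND (U OR NOT S) = max(0, a+b−1) on (0.78, 0.42) = 0.20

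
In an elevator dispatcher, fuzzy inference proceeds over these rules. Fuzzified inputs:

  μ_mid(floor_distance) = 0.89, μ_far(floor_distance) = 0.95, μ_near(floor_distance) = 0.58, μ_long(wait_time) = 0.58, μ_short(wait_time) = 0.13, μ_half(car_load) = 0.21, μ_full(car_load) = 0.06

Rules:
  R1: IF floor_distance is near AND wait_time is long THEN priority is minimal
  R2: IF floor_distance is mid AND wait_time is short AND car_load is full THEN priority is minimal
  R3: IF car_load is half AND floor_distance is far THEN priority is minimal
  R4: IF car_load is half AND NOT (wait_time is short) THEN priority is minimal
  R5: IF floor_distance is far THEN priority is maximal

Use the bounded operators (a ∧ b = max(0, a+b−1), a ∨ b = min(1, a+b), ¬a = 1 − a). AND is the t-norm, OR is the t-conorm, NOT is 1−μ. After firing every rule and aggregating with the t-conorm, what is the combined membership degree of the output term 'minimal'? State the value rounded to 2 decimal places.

R1: near=0.58, long=0.58; AND[max(0, a+b−1)] → w = 0.16
R2: mid=0.89, short=0.13, full=0.06; AND[max(0, a+b−1)] → w = 0.00
R3: half=0.21, far=0.95; AND[max(0, a+b−1)] → w = 0.16
R4: half=0.21, ¬short=1−0.13=0.87; AND[max(0, a+b−1)] → w = 0.08
R5: far=0.95 → w = 0.95
Rules with consequent 'minimal': {R1, R2, R3, R4} → strengths 0.16, 0.00, 0.16, 0.08
Aggregate via t-conorm [min(1, a+b)]: 0.40

0.40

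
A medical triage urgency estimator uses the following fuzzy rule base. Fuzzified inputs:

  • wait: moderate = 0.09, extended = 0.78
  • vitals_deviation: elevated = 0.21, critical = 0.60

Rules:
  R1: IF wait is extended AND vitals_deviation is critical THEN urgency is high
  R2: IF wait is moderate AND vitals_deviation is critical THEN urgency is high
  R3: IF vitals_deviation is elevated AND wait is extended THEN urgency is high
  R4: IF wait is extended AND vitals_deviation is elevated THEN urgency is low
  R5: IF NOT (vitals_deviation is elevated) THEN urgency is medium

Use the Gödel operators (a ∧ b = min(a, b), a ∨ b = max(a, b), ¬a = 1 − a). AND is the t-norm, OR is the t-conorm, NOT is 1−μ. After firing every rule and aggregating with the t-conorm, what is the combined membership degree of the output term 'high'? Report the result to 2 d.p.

0.60

R1: extended=0.78, critical=0.60; AND[min(a, b)] → w = 0.60
R2: moderate=0.09, critical=0.60; AND[min(a, b)] → w = 0.09
R3: elevated=0.21, extended=0.78; AND[min(a, b)] → w = 0.21
R4: extended=0.78, elevated=0.21; AND[min(a, b)] → w = 0.21
R5: ¬elevated=1−0.21=0.79 → w = 0.79
Rules with consequent 'high': {R1, R2, R3} → strengths 0.60, 0.09, 0.21
Aggregate via t-conorm [max(a, b)]: 0.60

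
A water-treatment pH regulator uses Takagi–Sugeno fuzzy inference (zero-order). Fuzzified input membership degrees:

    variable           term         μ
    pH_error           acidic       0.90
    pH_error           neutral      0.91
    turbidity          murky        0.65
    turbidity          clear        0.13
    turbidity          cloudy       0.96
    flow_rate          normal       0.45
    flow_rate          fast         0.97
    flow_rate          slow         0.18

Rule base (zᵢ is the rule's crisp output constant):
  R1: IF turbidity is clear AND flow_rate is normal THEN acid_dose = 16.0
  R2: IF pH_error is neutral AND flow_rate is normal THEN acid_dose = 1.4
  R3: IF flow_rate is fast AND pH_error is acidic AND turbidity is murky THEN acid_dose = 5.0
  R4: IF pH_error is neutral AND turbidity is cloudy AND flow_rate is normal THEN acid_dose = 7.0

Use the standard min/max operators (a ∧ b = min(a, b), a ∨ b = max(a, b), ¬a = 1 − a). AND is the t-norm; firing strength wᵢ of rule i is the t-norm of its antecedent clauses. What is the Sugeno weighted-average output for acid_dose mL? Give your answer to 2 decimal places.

R1 (z=16.0): clear=0.13, normal=0.45; AND[min(a, b)] → w = 0.13
R2 (z=1.4): neutral=0.91, normal=0.45; AND[min(a, b)] → w = 0.45
R3 (z=5.0): fast=0.97, acidic=0.90, murky=0.65; AND[min(a, b)] → w = 0.65
R4 (z=7.0): neutral=0.91, cloudy=0.96, normal=0.45; AND[min(a, b)] → w = 0.45
Weighted average = (0.13·16.0 + 0.45·1.4 + 0.65·5.0 + 0.45·7.0) / (0.13 + 0.45 + 0.65 + 0.45)
  = 9.1100 / 1.6800 = 5.42

5.42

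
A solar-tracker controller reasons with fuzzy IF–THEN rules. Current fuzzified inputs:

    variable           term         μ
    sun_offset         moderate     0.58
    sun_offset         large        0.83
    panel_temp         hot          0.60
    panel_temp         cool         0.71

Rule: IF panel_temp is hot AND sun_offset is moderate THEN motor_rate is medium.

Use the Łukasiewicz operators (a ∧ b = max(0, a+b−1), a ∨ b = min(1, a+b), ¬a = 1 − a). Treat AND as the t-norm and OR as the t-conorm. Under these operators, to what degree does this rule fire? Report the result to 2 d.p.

firing strength: hot=0.60, moderate=0.58; AND[max(0, a+b−1)] → w = 0.18

0.18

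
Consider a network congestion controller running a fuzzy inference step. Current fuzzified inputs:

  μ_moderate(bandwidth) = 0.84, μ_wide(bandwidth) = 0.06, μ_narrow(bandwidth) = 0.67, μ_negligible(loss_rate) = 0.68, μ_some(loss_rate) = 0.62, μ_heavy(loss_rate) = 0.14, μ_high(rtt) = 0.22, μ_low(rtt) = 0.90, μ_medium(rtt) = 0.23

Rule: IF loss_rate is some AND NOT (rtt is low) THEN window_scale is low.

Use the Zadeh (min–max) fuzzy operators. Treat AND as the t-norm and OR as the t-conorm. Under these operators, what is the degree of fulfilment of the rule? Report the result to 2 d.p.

firing strength: some=0.62, ¬low=1−0.90=0.10; AND[min(a, b)] → w = 0.10

0.10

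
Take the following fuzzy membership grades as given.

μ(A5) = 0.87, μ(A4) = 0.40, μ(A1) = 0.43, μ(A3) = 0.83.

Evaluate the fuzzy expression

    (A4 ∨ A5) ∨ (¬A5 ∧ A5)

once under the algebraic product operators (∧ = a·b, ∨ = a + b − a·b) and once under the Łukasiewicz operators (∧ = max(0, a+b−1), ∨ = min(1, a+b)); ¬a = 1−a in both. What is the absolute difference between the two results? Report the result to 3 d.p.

Under algebraic product:
  A4 ∨ A5 = a + b − a·b on (0.4000, 0.8700) = 0.9220
  ¬A5 = 1 − 0.8700 = 0.1300
  ¬A5 ∧ A5 = a·b on (0.1300, 0.8700) = 0.1131
  (A4 ∨ A5) ∨ (¬A5 ∧ A5) = a + b − a·b on (0.9220, 0.1131) = 0.9308
  → value = 0.9308
Under Łukasiewicz:
  A4 ∨ A5 = min(1, a+b) on (0.40, 0.87) = 1.00
  ¬A5 = 1 − 0.87 = 0.13
  ¬A5 ∧ A5 = max(0, a+b−1) on (0.13, 0.87) = 0.00
  (A4 ∨ A5) ∨ (¬A5 ∧ A5) = min(1, a+b) on (1.00, 0.00) = 1.00
  → value = 1.0000
|0.9308 − 1.0000| = 0.069

0.069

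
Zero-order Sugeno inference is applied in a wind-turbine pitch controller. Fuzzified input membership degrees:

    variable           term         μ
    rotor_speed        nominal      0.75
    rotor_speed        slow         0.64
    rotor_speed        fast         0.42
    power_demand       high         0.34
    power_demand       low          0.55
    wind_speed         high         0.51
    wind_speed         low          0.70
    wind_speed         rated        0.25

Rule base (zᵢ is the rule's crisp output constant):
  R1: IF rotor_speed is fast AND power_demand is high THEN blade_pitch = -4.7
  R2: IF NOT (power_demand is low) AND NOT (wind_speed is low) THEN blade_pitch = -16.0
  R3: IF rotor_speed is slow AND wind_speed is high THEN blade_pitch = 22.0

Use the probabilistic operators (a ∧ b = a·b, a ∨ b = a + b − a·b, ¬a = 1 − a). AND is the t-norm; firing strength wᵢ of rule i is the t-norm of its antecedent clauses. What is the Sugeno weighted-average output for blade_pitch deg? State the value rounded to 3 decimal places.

7.199

R1 (z=-4.7): fast=0.42, high=0.34; AND[a·b] → w = 0.1428
R2 (z=-16.0): ¬low=1−0.55=0.45, ¬low=1−0.70=0.30; AND[a·b] → w = 0.1350
R3 (z=22.0): slow=0.64, high=0.51; AND[a·b] → w = 0.3264
Weighted average = (0.1428·-4.7 + 0.1350·-16.0 + 0.3264·22.0) / (0.1428 + 0.1350 + 0.3264)
  = 4.3496 / 0.6042 = 7.199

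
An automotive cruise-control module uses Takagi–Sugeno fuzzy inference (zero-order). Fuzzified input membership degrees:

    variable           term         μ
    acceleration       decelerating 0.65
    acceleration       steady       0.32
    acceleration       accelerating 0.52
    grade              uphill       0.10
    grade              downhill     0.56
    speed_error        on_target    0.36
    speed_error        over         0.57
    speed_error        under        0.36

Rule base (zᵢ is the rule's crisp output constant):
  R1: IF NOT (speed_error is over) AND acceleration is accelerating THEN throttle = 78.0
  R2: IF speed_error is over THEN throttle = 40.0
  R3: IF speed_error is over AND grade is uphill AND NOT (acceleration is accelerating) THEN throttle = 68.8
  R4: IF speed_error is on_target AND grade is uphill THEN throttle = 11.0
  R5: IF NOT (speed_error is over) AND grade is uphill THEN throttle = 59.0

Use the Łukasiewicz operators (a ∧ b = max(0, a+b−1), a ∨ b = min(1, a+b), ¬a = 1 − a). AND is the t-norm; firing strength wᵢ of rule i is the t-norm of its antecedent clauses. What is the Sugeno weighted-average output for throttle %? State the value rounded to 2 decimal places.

R1 (z=78.0): ¬over=1−0.57=0.43, accelerating=0.52; AND[max(0, a+b−1)] → w = 0.00
R2 (z=40.0): over=0.57 → w = 0.57
R3 (z=68.8): over=0.57, uphill=0.10, ¬accelerating=1−0.52=0.48; AND[max(0, a+b−1)] → w = 0.00
R4 (z=11.0): on_target=0.36, uphill=0.10; AND[max(0, a+b−1)] → w = 0.00
R5 (z=59.0): ¬over=1−0.57=0.43, uphill=0.10; AND[max(0, a+b−1)] → w = 0.00
Weighted average = (0.00·78.0 + 0.57·40.0 + 0.00·68.8 + 0.00·11.0 + 0.00·59.0) / (0.00 + 0.57 + 0.00 + 0.00 + 0.00)
  = 22.8000 / 0.5700 = 40.00

40.00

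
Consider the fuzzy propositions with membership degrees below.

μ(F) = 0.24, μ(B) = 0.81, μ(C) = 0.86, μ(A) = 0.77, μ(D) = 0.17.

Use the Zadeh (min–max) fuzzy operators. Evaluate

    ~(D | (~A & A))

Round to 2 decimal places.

0.77

~A = 1 − 0.77 = 0.23
~A & A = min(a, b) on (0.23, 0.77) = 0.23
D | (~A & A) = max(a, b) on (0.17, 0.23) = 0.23
~(D | (~A & A)) = 1 − 0.23 = 0.77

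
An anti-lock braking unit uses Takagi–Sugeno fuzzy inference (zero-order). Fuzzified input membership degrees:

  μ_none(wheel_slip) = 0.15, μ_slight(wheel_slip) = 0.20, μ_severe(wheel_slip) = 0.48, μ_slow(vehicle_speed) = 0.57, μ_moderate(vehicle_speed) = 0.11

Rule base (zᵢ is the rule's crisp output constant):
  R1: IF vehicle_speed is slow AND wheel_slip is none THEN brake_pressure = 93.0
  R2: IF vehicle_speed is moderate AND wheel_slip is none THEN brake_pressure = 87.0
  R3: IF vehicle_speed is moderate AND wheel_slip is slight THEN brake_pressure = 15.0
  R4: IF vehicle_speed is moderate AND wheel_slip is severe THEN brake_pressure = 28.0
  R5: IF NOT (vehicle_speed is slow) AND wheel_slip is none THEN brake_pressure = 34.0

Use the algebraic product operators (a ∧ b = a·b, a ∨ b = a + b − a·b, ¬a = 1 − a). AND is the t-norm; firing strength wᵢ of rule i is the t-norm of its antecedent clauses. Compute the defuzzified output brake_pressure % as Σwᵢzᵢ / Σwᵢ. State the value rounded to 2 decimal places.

55.48

R1 (z=93.0): slow=0.57, none=0.15; AND[a·b] → w = 0.0855
R2 (z=87.0): moderate=0.11, none=0.15; AND[a·b] → w = 0.0165
R3 (z=15.0): moderate=0.11, slight=0.20; AND[a·b] → w = 0.0220
R4 (z=28.0): moderate=0.11, severe=0.48; AND[a·b] → w = 0.0528
R5 (z=34.0): ¬slow=1−0.57=0.43, none=0.15; AND[a·b] → w = 0.0645
Weighted average = (0.0855·93.0 + 0.0165·87.0 + 0.0220·15.0 + 0.0528·28.0 + 0.0645·34.0) / (0.0855 + 0.0165 + 0.0220 + 0.0528 + 0.0645)
  = 13.3884 / 0.2413 = 55.48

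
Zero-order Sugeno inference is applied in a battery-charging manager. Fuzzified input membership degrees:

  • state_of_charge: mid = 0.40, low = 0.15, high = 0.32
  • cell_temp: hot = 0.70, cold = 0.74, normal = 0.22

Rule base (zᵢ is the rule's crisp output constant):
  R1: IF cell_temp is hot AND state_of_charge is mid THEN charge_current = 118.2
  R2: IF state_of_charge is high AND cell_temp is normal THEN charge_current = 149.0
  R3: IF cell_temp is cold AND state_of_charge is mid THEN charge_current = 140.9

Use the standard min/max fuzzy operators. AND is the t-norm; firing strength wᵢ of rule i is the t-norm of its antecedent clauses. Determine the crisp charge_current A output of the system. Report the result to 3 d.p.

133.745

R1 (z=118.2): hot=0.70, mid=0.40; AND[min(a, b)] → w = 0.40
R2 (z=149.0): high=0.32, normal=0.22; AND[min(a, b)] → w = 0.22
R3 (z=140.9): cold=0.74, mid=0.40; AND[min(a, b)] → w = 0.40
Weighted average = (0.40·118.2 + 0.22·149.0 + 0.40·140.9) / (0.40 + 0.22 + 0.40)
  = 136.4200 / 1.0200 = 133.745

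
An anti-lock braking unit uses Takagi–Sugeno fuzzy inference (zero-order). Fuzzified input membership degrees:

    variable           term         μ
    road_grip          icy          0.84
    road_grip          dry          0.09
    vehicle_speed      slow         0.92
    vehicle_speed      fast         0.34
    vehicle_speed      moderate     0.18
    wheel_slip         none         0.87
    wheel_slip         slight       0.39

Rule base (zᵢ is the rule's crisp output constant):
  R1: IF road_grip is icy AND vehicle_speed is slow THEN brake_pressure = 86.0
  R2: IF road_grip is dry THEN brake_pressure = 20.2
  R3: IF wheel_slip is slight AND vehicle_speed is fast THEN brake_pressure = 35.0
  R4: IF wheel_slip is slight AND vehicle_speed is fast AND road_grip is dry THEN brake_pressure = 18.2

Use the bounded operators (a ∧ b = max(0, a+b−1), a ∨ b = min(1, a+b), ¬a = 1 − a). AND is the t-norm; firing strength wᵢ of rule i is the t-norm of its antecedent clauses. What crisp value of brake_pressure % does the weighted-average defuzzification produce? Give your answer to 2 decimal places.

R1 (z=86.0): icy=0.84, slow=0.92; AND[max(0, a+b−1)] → w = 0.76
R2 (z=20.2): dry=0.09 → w = 0.09
R3 (z=35.0): slight=0.39, fast=0.34; AND[max(0, a+b−1)] → w = 0.00
R4 (z=18.2): slight=0.39, fast=0.34, dry=0.09; AND[max(0, a+b−1)] → w = 0.00
Weighted average = (0.76·86.0 + 0.09·20.2 + 0.00·35.0 + 0.00·18.2) / (0.76 + 0.09 + 0.00 + 0.00)
  = 67.1780 / 0.8500 = 79.03

79.03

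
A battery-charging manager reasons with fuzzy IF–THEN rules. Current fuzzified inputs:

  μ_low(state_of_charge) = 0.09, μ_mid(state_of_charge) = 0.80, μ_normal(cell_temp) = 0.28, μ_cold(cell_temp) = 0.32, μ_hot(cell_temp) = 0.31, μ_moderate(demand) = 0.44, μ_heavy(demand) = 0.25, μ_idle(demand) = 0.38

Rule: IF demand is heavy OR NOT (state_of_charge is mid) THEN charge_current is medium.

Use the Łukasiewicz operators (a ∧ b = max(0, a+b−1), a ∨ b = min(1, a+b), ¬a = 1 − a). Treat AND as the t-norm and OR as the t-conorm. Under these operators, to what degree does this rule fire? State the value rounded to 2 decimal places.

firing strength: heavy=0.25, ¬mid=1−0.80=0.20; OR[min(1, a+b)] → w = 0.45

0.45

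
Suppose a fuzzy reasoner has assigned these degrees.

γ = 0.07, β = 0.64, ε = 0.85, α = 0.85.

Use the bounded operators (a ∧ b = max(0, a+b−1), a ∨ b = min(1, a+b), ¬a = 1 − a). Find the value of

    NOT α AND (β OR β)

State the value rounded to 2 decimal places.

0.15

NOT α = 1 − 0.85 = 0.15
β OR β = min(1, a+b) on (0.64, 0.64) = 1.00
NOT α AND (β OR β) = max(0, a+b−1) on (0.15, 1.00) = 0.15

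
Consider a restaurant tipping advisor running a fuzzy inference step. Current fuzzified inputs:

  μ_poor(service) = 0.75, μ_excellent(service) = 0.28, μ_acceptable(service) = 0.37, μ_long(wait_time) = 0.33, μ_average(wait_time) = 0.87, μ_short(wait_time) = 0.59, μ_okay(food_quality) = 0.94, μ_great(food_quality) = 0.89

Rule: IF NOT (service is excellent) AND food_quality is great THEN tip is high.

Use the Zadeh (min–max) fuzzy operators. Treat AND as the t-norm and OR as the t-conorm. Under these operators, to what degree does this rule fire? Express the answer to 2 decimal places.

0.72

firing strength: ¬excellent=1−0.28=0.72, great=0.89; AND[min(a, b)] → w = 0.72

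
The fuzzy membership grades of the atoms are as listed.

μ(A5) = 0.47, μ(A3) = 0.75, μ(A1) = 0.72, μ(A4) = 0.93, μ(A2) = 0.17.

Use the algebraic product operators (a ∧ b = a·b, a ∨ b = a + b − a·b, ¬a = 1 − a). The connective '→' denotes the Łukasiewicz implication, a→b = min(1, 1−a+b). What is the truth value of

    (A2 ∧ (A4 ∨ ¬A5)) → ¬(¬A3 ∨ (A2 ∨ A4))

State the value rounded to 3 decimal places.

¬A5 = 1 − 0.4700 = 0.5300
A4 ∨ ¬A5 = a + b − a·b on (0.9300, 0.5300) = 0.9671
A2 ∧ (A4 ∨ ¬A5) = a·b on (0.1700, 0.9671) = 0.1644
¬A3 = 1 − 0.7500 = 0.2500
A2 ∨ A4 = a + b − a·b on (0.1700, 0.9300) = 0.9419
¬A3 ∨ (A2 ∨ A4) = a + b − a·b on (0.2500, 0.9419) = 0.9564
¬(¬A3 ∨ (A2 ∨ A4)) = 1 − 0.9564 = 0.0436
(A2 ∧ (A4 ∨ ¬A5)) → ¬(¬A3 ∨ (A2 ∨ A4))  [Łukasiewicz: min(1, 1−a+b)] with a=0.1644, b=0.0436 → 0.8792

0.879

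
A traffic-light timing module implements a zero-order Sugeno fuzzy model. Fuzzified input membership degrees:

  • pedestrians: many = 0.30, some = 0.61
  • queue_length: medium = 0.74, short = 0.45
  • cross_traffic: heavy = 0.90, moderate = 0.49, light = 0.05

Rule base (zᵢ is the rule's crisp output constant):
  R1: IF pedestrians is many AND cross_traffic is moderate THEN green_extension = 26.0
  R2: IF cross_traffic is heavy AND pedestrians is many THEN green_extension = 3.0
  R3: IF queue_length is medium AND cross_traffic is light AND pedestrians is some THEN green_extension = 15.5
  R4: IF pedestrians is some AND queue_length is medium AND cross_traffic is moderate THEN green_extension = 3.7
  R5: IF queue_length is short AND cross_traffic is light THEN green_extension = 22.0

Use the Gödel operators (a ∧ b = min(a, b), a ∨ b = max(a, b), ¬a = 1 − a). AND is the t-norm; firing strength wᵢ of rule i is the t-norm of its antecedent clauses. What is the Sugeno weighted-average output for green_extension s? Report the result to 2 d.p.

10.41

R1 (z=26.0): many=0.30, moderate=0.49; AND[min(a, b)] → w = 0.30
R2 (z=3.0): heavy=0.90, many=0.30; AND[min(a, b)] → w = 0.30
R3 (z=15.5): medium=0.74, light=0.05, some=0.61; AND[min(a, b)] → w = 0.05
R4 (z=3.7): some=0.61, medium=0.74, moderate=0.49; AND[min(a, b)] → w = 0.49
R5 (z=22.0): short=0.45, light=0.05; AND[min(a, b)] → w = 0.05
Weighted average = (0.30·26.0 + 0.30·3.0 + 0.05·15.5 + 0.49·3.7 + 0.05·22.0) / (0.30 + 0.30 + 0.05 + 0.49 + 0.05)
  = 12.3880 / 1.1900 = 10.41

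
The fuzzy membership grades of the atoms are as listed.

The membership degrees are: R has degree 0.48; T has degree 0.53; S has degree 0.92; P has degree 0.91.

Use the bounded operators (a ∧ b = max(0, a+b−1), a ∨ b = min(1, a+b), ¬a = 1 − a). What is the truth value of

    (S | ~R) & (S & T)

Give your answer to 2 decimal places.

~R = 1 − 0.48 = 0.52
S | ~R = min(1, a+b) on (0.92, 0.52) = 1.00
S & T = max(0, a+b−1) on (0.92, 0.53) = 0.45
(S | ~R) & (S & T) = max(0, a+b−1) on (1.00, 0.45) = 0.45

0.45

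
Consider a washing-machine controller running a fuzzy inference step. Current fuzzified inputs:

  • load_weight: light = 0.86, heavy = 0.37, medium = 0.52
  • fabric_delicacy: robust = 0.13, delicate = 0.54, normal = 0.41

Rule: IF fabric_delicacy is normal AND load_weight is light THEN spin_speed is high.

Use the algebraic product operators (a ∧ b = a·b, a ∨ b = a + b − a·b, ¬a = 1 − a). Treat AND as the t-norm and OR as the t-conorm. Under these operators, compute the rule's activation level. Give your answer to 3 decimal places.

firing strength: normal=0.41, light=0.86; AND[a·b] → w = 0.3526

0.353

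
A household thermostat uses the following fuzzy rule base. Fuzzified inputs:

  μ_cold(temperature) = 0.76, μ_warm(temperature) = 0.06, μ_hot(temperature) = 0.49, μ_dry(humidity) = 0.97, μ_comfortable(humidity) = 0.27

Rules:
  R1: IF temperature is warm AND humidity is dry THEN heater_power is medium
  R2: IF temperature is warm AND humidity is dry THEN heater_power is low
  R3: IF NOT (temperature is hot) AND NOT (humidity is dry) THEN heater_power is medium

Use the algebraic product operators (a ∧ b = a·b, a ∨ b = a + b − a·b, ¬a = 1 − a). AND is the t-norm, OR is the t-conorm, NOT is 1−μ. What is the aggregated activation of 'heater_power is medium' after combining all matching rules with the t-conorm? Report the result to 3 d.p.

0.073

R1: warm=0.06, dry=0.97; AND[a·b] → w = 0.0582
R2: warm=0.06, dry=0.97; AND[a·b] → w = 0.0582
R3: ¬hot=1−0.49=0.51, ¬dry=1−0.97=0.03; AND[a·b] → w = 0.0153
Rules with consequent 'medium': {R1, R3} → strengths 0.0582, 0.0153
Aggregate via t-conorm [a + b − a·b]: 0.0726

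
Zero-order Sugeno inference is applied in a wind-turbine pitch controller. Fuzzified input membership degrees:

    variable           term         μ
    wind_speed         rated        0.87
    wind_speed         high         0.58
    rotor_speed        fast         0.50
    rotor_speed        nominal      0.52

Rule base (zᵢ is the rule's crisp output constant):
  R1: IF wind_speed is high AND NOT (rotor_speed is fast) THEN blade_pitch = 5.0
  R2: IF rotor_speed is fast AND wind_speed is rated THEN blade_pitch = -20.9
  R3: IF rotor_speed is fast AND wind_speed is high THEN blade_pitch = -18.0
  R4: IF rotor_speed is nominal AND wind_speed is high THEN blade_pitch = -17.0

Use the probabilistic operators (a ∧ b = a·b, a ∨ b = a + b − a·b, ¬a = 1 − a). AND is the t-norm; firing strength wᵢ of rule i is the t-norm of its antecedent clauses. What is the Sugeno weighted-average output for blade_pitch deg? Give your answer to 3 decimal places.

R1 (z=5.0): high=0.58, ¬fast=1−0.50=0.50; AND[a·b] → w = 0.2900
R2 (z=-20.9): fast=0.50, rated=0.87; AND[a·b] → w = 0.4350
R3 (z=-18.0): fast=0.50, high=0.58; AND[a·b] → w = 0.2900
R4 (z=-17.0): nominal=0.52, high=0.58; AND[a·b] → w = 0.3016
Weighted average = (0.2900·5.0 + 0.4350·-20.9 + 0.2900·-18.0 + 0.3016·-17.0) / (0.2900 + 0.4350 + 0.2900 + 0.3016)
  = -17.9887 / 1.3166 = -13.663

-13.663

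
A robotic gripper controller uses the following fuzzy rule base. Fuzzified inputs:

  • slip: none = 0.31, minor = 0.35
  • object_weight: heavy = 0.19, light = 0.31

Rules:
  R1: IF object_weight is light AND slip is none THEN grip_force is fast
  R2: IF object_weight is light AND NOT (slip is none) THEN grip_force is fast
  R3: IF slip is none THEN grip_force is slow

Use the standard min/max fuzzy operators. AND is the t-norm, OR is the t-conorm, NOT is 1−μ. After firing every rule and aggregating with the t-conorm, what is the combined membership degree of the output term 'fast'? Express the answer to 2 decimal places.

R1: light=0.31, none=0.31; AND[min(a, b)] → w = 0.31
R2: light=0.31, ¬none=1−0.31=0.69; AND[min(a, b)] → w = 0.31
R3: none=0.31 → w = 0.31
Rules with consequent 'fast': {R1, R2} → strengths 0.31, 0.31
Aggregate via t-conorm [max(a, b)]: 0.31

0.31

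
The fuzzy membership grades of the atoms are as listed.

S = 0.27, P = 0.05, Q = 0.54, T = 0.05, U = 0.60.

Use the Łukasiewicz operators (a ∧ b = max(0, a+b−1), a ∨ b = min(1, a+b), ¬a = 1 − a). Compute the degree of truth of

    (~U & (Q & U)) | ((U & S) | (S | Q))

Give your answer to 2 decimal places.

~U = 1 − 0.60 = 0.40
Q & U = max(0, a+b−1) on (0.54, 0.60) = 0.14
~U & (Q & U) = max(0, a+b−1) on (0.40, 0.14) = 0.00
U & S = max(0, a+b−1) on (0.60, 0.27) = 0.00
S | Q = min(1, a+b) on (0.27, 0.54) = 0.81
(U & S) | (S | Q) = min(1, a+b) on (0.00, 0.81) = 0.81
(~U & (Q & U)) | ((U & S) | (S | Q)) = min(1, a+b) on (0.00, 0.81) = 0.81

0.81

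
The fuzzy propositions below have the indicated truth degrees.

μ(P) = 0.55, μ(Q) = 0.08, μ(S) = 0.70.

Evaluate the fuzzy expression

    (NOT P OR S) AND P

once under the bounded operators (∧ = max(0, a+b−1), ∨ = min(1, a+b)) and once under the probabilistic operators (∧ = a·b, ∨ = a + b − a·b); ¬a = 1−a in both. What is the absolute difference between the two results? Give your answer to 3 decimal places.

Under bounded:
  NOT P = 1 − 0.55 = 0.45
  NOT P OR S = min(1, a+b) on (0.45, 0.70) = 1.00
  (NOT P OR S) AND P = max(0, a+b−1) on (1.00, 0.55) = 0.55
  → value = 0.5500
Under probabilistic:
  NOT P = 1 − 0.5500 = 0.4500
  NOT P OR S = a + b − a·b on (0.4500, 0.7000) = 0.8350
  (NOT P OR S) AND P = a·b on (0.8350, 0.5500) = 0.4592
  → value = 0.4592
|0.5500 − 0.4592| = 0.091

0.091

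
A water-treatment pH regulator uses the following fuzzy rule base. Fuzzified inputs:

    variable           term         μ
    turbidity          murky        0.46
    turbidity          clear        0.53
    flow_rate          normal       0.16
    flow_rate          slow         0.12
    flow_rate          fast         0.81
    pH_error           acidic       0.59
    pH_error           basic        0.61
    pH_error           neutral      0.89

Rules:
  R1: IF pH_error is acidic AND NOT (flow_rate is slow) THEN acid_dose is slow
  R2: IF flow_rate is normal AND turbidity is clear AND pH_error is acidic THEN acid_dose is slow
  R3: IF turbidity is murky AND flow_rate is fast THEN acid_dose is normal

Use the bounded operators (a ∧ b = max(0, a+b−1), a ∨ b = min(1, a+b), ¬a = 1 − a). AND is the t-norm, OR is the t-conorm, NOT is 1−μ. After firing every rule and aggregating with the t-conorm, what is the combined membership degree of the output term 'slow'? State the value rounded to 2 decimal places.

0.47

R1: acidic=0.59, ¬slow=1−0.12=0.88; AND[max(0, a+b−1)] → w = 0.47
R2: normal=0.16, clear=0.53, acidic=0.59; AND[max(0, a+b−1)] → w = 0.00
R3: murky=0.46, fast=0.81; AND[max(0, a+b−1)] → w = 0.27
Rules with consequent 'slow': {R1, R2} → strengths 0.47, 0.00
Aggregate via t-conorm [min(1, a+b)]: 0.47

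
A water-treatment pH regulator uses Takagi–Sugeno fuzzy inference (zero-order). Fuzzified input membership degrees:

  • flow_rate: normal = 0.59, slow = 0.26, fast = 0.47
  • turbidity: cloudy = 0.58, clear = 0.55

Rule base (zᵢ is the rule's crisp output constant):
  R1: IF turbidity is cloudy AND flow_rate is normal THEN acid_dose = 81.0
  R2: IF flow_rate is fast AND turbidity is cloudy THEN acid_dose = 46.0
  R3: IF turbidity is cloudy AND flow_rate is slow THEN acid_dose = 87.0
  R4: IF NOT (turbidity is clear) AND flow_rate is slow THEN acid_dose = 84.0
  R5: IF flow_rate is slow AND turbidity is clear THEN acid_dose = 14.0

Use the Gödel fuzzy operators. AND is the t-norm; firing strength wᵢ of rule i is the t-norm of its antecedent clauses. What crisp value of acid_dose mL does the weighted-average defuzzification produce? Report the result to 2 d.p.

63.77

R1 (z=81.0): cloudy=0.58, normal=0.59; AND[min(a, b)] → w = 0.58
R2 (z=46.0): fast=0.47, cloudy=0.58; AND[min(a, b)] → w = 0.47
R3 (z=87.0): cloudy=0.58, slow=0.26; AND[min(a, b)] → w = 0.26
R4 (z=84.0): ¬clear=1−0.55=0.45, slow=0.26; AND[min(a, b)] → w = 0.26
R5 (z=14.0): slow=0.26, clear=0.55; AND[min(a, b)] → w = 0.26
Weighted average = (0.58·81.0 + 0.47·46.0 + 0.26·87.0 + 0.26·84.0 + 0.26·14.0) / (0.58 + 0.47 + 0.26 + 0.26 + 0.26)
  = 116.7000 / 1.8300 = 63.77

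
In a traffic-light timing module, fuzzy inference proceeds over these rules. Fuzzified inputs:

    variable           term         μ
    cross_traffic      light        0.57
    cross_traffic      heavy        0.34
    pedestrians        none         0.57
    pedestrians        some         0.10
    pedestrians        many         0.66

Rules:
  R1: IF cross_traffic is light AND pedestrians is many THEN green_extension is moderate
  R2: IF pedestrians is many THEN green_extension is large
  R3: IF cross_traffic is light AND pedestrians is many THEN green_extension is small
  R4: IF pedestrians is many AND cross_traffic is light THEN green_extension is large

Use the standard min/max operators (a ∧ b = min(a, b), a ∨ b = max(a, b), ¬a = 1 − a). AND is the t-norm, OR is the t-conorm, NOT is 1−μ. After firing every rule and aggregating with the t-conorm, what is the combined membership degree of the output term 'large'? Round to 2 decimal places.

R1: light=0.57, many=0.66; AND[min(a, b)] → w = 0.57
R2: many=0.66 → w = 0.66
R3: light=0.57, many=0.66; AND[min(a, b)] → w = 0.57
R4: many=0.66, light=0.57; AND[min(a, b)] → w = 0.57
Rules with consequent 'large': {R2, R4} → strengths 0.66, 0.57
Aggregate via t-conorm [max(a, b)]: 0.66

0.66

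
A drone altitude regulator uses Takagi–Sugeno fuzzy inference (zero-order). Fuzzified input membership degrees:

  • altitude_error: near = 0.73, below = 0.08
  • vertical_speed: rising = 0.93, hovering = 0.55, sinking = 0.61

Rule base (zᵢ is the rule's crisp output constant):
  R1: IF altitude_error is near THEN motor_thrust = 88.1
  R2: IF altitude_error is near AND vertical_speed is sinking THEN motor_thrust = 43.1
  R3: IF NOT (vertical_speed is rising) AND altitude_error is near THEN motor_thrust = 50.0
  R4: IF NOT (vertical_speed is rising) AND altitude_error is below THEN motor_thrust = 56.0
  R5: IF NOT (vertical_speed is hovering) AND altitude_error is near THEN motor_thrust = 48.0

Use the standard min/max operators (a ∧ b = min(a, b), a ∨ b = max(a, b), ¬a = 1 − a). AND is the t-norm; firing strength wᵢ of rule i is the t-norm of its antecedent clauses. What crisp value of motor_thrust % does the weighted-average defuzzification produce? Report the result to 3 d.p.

R1 (z=88.1): near=0.73 → w = 0.73
R2 (z=43.1): near=0.73, sinking=0.61; AND[min(a, b)] → w = 0.61
R3 (z=50.0): ¬rising=1−0.93=0.07, near=0.73; AND[min(a, b)] → w = 0.07
R4 (z=56.0): ¬rising=1−0.93=0.07, below=0.08; AND[min(a, b)] → w = 0.07
R5 (z=48.0): ¬hovering=1−0.55=0.45, near=0.73; AND[min(a, b)] → w = 0.45
Weighted average = (0.73·88.1 + 0.61·43.1 + 0.07·50.0 + 0.07·56.0 + 0.45·48.0) / (0.73 + 0.61 + 0.07 + 0.07 + 0.45)
  = 119.6240 / 1.9300 = 61.981

61.981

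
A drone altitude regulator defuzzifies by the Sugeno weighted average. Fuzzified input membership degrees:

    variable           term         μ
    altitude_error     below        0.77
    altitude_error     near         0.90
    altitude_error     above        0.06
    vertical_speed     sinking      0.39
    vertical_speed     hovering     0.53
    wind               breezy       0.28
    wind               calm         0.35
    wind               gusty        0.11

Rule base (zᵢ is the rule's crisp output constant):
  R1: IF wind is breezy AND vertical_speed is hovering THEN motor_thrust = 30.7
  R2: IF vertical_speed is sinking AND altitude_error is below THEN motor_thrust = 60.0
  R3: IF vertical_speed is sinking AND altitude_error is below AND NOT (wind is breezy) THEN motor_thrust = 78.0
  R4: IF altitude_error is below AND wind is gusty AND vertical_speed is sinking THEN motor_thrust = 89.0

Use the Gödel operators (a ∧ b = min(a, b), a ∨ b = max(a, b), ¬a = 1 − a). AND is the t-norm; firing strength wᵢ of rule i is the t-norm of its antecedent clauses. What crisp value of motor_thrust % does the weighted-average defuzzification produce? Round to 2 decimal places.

61.71

R1 (z=30.7): breezy=0.28, hovering=0.53; AND[min(a, b)] → w = 0.28
R2 (z=60.0): sinking=0.39, below=0.77; AND[min(a, b)] → w = 0.39
R3 (z=78.0): sinking=0.39, below=0.77, ¬breezy=1−0.28=0.72; AND[min(a, b)] → w = 0.39
R4 (z=89.0): below=0.77, gusty=0.11, sinking=0.39; AND[min(a, b)] → w = 0.11
Weighted average = (0.28·30.7 + 0.39·60.0 + 0.39·78.0 + 0.11·89.0) / (0.28 + 0.39 + 0.39 + 0.11)
  = 72.2060 / 1.1700 = 61.71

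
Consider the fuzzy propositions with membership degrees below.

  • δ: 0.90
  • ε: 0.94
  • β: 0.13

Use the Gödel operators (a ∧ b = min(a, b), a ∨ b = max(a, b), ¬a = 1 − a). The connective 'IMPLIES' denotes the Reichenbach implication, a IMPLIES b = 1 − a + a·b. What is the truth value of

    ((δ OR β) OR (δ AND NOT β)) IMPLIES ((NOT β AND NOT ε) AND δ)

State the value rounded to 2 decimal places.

δ OR β = max(a, b) on (0.90, 0.13) = 0.90
NOT β = 1 − 0.13 = 0.87
δ AND NOT β = min(a, b) on (0.90, 0.87) = 0.87
(δ OR β) OR (δ AND NOT β) = max(a, b) on (0.90, 0.87) = 0.90
NOT β = 1 − 0.13 = 0.87
NOT ε = 1 − 0.94 = 0.06
NOT β AND NOT ε = min(a, b) on (0.87, 0.06) = 0.06
(NOT β AND NOT ε) AND δ = min(a, b) on (0.06, 0.90) = 0.06
((δ OR β) OR (δ AND NOT β)) IMPLIES ((NOT β AND NOT ε) AND δ)  [Reichenbach: 1 − a + a·b] with a=0.90, b=0.06 → 0.15

0.15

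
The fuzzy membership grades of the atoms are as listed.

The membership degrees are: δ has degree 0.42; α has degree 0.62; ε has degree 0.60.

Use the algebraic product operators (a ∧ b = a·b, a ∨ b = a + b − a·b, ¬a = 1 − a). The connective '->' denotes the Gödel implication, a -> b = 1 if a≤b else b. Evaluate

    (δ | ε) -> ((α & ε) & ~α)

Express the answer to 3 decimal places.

0.141

δ | ε = a + b − a·b on (0.4200, 0.6000) = 0.7680
α & ε = a·b on (0.6200, 0.6000) = 0.3720
~α = 1 − 0.6200 = 0.3800
(α & ε) & ~α = a·b on (0.3720, 0.3800) = 0.1414
(δ | ε) -> ((α & ε) & ~α)  [Gödel: 1 if a≤b else b] with a=0.7680, b=0.1414 → 0.1414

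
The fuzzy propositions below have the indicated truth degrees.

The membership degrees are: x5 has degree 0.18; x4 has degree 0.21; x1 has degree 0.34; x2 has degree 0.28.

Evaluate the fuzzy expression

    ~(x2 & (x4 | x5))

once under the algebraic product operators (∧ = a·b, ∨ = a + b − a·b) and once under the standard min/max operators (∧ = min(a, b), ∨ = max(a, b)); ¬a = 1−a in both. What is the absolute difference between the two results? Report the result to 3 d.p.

0.111

Under algebraic product:
  x4 | x5 = a + b − a·b on (0.2100, 0.1800) = 0.3522
  x2 & (x4 | x5) = a·b on (0.2800, 0.3522) = 0.0986
  ~(x2 & (x4 | x5)) = 1 − 0.0986 = 0.9014
  → value = 0.9014
Under standard min/max:
  x4 | x5 = max(a, b) on (0.21, 0.18) = 0.21
  x2 & (x4 | x5) = min(a, b) on (0.28, 0.21) = 0.21
  ~(x2 & (x4 | x5)) = 1 − 0.21 = 0.79
  → value = 0.7900
|0.9014 − 0.7900| = 0.111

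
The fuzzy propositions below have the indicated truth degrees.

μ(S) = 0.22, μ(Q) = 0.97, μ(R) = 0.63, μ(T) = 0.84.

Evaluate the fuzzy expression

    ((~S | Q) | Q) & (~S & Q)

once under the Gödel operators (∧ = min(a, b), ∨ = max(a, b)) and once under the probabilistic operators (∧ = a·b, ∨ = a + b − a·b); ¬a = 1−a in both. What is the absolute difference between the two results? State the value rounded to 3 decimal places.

Under Gödel:
  ~S = 1 − 0.22 = 0.78
  ~S | Q = max(a, b) on (0.78, 0.97) = 0.97
  (~S | Q) | Q = max(a, b) on (0.97, 0.97) = 0.97
  ~S = 1 − 0.22 = 0.78
  ~S & Q = min(a, b) on (0.78, 0.97) = 0.78
  ((~S | Q) | Q) & (~S & Q) = min(a, b) on (0.97, 0.78) = 0.78
  → value = 0.7800
Under probabilistic:
  ~S = 1 − 0.2200 = 0.7800
  ~S | Q = a + b − a·b on (0.7800, 0.9700) = 0.9934
  (~S | Q) | Q = a + b − a·b on (0.9934, 0.9700) = 0.9998
  ~S = 1 − 0.2200 = 0.7800
  ~S & Q = a·b on (0.7800, 0.9700) = 0.7566
  ((~S | Q) | Q) & (~S & Q) = a·b on (0.9998, 0.7566) = 0.7565
  → value = 0.7565
|0.7800 − 0.7565| = 0.024

0.024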